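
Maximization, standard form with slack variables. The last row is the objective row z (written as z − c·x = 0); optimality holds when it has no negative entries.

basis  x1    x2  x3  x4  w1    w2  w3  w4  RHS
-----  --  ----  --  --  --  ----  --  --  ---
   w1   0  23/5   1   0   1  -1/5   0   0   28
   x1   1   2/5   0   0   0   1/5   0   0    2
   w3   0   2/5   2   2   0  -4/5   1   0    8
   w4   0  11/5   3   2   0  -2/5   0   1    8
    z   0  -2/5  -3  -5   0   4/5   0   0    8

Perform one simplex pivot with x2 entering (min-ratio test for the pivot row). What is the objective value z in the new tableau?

Ratio test on column x2 — row 1: 28/(23/5) = 140/23; row 2: 2/(2/5) = 5; row 3: 8/(2/5) = 20; row 4: 8/(11/5) = 40/11. Minimum is 40/11 at row 4 (w4 leaves); pivot element 11/5.
Pivot on row 4; the z-row RHS becomes 8 − (-2/5)·(40/11) = 104/11.

104/11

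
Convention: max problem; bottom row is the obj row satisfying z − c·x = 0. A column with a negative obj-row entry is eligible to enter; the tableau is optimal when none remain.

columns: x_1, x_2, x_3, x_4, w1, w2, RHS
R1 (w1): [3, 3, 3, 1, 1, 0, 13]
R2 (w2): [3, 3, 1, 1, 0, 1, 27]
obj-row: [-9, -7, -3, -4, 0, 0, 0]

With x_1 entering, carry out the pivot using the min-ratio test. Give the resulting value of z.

Ratio test on column x_1 — row 1: 13/3 = 13/3; row 2: 27/3 = 9. Minimum is 13/3 at row 1 (w1 leaves); pivot element 3.
Pivot on row 1; the obj-row RHS becomes 0 − (-9)·(13/3) = 39.

39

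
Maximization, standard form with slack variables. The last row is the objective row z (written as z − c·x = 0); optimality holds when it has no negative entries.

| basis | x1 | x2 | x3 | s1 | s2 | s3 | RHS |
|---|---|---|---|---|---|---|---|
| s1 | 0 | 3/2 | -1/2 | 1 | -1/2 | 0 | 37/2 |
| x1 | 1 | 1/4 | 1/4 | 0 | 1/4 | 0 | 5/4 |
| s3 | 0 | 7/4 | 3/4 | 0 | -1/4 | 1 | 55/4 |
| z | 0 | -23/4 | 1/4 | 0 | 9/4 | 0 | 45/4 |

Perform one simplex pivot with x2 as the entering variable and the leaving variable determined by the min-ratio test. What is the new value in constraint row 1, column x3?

-2

Ratio test on column x2 — row 1: (37/2)/(3/2) = 37/3; row 2: (5/4)/(1/4) = 5; row 3: (55/4)/(7/4) = 55/7. Minimum is 5 at row 2 (x1 leaves); pivot element 1/4.
Divide row 2 by 1/4; eliminate column x2 from the other rows.
Row 1 update in column x3: -1/2 − (3/2)·1 = -2.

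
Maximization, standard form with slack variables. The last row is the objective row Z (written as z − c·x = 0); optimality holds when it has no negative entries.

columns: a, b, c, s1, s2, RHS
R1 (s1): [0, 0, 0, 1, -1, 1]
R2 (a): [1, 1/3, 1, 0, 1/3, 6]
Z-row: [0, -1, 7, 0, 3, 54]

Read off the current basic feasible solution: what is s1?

1

s1 is basic (row 1); its value is the RHS of that row, 1.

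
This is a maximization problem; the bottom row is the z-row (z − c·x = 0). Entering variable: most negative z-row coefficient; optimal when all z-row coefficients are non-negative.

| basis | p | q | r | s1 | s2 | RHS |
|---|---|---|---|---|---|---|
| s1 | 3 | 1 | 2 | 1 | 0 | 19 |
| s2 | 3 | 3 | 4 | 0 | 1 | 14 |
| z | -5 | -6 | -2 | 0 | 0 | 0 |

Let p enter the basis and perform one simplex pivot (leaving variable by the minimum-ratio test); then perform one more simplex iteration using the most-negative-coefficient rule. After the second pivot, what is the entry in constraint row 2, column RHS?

Ratio test on column p — row 1: 19/3 = 19/3; row 2: 14/3 = 14/3. Minimum is 14/3 at row 2 (s2 leaves); pivot element 3.
Divide row 2 by 3; eliminate column p from the other rows.
Second iteration: most negative z-row entry is -1 in column q, so q enters.
Ratio test on column q — row 1: entry -2 ≤ 0; row 2: (14/3)/1 = 14/3. Minimum is 14/3 at row 2 (p leaves); pivot element 1.
Divide row 2 by 1; eliminate column q from the other rows.
After both pivots, the entry at constraint row 2, column RHS is 14/3.

14/3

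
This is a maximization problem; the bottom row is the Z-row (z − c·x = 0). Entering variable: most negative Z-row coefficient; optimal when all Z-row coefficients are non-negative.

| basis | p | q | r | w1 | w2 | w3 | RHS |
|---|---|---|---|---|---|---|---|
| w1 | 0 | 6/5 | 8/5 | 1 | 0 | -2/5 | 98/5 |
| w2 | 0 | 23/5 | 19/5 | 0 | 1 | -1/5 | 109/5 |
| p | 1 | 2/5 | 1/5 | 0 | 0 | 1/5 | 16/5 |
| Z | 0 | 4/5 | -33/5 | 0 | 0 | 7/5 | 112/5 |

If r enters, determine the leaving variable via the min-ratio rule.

Column r entries and ratios — w1: (98/5)/(8/5) = 49/4; w2: (109/5)/(19/5) = 109/19; p: (16/5)/(1/5) = 16.
Smallest ratio is 109/19 in the row of w2, so w2 leaves.

w2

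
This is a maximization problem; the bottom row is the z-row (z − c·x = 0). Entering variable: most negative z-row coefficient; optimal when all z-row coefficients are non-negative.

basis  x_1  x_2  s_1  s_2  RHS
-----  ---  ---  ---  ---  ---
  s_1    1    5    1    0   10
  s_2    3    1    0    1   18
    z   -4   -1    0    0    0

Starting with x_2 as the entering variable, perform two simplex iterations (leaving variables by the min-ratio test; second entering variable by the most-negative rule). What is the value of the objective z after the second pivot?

166/7

Ratio test on column x_2 — row 1: 10/5 = 2; row 2: 18/1 = 18. Minimum is 2 at row 1 (s_1 leaves); pivot element 5.
Pivot on row 1; the z-row RHS becomes 0 − (-1)·2 = 2.
Next entering variable (most negative z-row entry -19/5): x_1.
Ratio test on column x_1 — row 1: 2/(1/5) = 10; row 2: 16/(14/5) = 40/7. Minimum is 40/7 at row 2 (s_2 leaves); pivot element 14/5.
After the second pivot the z-row RHS is 2 − (-19/5)·(40/7) = 166/7.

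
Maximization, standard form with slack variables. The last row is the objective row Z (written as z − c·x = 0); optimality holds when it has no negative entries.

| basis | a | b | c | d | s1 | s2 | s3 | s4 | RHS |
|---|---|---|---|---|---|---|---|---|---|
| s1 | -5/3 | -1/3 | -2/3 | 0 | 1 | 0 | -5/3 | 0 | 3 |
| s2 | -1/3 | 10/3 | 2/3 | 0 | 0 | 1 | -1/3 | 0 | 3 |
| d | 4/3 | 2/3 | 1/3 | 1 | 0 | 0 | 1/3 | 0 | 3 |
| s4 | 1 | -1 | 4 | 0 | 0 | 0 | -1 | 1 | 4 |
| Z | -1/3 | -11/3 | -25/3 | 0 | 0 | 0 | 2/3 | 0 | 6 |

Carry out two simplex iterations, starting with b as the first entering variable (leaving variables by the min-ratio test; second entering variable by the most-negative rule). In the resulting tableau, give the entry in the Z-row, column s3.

Ratio test on column b — row 1: entry -1/3 ≤ 0; row 2: 3/(10/3) = 9/10; row 3: 3/(2/3) = 9/2; row 4: entry -1 ≤ 0. Minimum is 9/10 at row 2 (s2 leaves); pivot element 10/3.
Divide row 2 by 10/3; eliminate column b from the other rows.
Second iteration: most negative Z-row entry is -38/5 in column c, so c enters.
Ratio test on column c — row 1: entry -3/5 ≤ 0; row 2: (9/10)/(1/5) = 9/2; row 3: (12/5)/(1/5) = 12; row 4: (49/10)/(21/5) = 7/6. Minimum is 7/6 at row 4 (s4 leaves); pivot element 21/5.
Divide row 4 by 21/5; eliminate column c from the other rows.
After both pivots, the entry at the Z-row, column s3 is -71/42.

-71/42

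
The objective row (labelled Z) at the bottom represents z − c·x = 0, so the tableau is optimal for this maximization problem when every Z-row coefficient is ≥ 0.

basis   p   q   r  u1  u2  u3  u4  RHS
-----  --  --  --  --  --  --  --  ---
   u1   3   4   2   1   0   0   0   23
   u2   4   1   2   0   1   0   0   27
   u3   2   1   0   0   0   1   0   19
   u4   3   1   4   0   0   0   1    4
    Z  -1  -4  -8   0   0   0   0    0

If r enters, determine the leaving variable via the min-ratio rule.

u4

Column r entries and ratios — u1: 23/2 = 23/2; u2: 27/2 = 27/2; u3: 0 ≤ 0, skip; u4: 4/4 = 1.
Smallest ratio is 1 in the row of u4, so u4 leaves.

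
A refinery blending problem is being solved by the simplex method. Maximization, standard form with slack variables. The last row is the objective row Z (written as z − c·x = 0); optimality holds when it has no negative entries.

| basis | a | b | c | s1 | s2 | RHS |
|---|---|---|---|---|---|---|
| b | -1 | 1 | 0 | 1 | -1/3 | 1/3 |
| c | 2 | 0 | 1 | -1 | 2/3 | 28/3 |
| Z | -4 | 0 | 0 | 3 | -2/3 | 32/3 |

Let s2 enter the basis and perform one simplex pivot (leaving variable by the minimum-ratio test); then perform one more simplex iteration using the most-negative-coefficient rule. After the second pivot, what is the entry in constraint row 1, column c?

1/2

Ratio test on column s2 — row 1: entry -1/3 ≤ 0; row 2: (28/3)/(2/3) = 14. Minimum is 14 at row 2 (c leaves); pivot element 2/3.
Divide row 2 by 2/3; eliminate column s2 from the other rows.
Second iteration: most negative Z-row entry is -2 in column a, so a enters.
Ratio test on column a — row 1: entry 0 ≤ 0; row 2: 14/3 = 14/3. Minimum is 14/3 at row 2 (s2 leaves); pivot element 3.
Divide row 2 by 3; eliminate column a from the other rows.
After both pivots, the entry at constraint row 1, column c is 1/2.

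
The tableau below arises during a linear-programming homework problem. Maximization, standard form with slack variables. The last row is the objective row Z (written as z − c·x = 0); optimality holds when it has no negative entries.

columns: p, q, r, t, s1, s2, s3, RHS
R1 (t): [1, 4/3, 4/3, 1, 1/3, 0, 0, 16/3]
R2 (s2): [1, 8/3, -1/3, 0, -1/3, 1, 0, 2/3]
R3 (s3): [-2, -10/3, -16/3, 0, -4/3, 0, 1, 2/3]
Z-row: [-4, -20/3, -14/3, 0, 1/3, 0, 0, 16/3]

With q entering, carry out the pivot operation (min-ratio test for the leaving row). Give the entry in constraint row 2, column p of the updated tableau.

Ratio test on column q — row 1: (16/3)/(4/3) = 4; row 2: (2/3)/(8/3) = 1/4; row 3: entry -10/3 ≤ 0. Minimum is 1/4 at row 2 (s2 leaves); pivot element 8/3.
Divide row 2 by 8/3; eliminate column q from the other rows.
In the new row 2, the p entry is the old entry divided by the pivot: 1/(8/3) = 3/8.

3/8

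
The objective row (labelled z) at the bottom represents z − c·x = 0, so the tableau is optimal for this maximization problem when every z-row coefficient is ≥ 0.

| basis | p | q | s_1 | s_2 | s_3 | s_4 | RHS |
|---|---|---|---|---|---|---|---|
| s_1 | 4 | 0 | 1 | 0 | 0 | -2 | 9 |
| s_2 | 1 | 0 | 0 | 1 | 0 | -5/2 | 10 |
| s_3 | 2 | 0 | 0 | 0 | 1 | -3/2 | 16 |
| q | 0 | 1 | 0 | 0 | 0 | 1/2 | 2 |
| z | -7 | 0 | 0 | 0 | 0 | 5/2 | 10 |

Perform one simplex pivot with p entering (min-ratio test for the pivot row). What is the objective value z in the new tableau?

Ratio test on column p — row 1: 9/4 = 9/4; row 2: 10/1 = 10; row 3: 16/2 = 8; row 4: entry 0 ≤ 0. Minimum is 9/4 at row 1 (s_1 leaves); pivot element 4.
Pivot on row 1; the z-row RHS becomes 10 − (-7)·(9/4) = 103/4.

103/4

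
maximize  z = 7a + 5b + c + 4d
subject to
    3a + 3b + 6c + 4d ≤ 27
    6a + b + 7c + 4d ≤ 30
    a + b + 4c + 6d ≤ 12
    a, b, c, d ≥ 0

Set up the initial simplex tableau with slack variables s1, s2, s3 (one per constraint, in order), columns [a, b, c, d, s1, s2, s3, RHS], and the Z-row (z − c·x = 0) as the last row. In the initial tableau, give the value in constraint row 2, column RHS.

30

The RHS of constraint 2 is b_2 = 30.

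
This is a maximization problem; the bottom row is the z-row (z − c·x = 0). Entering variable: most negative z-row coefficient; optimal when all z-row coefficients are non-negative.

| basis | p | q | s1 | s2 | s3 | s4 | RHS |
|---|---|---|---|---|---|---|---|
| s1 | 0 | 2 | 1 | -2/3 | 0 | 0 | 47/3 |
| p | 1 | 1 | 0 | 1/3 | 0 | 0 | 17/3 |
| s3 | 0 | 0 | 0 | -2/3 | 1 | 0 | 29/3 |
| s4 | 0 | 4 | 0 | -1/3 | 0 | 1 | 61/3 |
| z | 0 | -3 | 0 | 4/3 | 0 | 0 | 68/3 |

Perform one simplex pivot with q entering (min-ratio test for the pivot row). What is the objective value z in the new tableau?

Ratio test on column q — row 1: (47/3)/2 = 47/6; row 2: (17/3)/1 = 17/3; row 3: entry 0 ≤ 0; row 4: (61/3)/4 = 61/12. Minimum is 61/12 at row 4 (s4 leaves); pivot element 4.
Pivot on row 4; the z-row RHS becomes 68/3 − (-3)·(61/12) = 455/12.

455/12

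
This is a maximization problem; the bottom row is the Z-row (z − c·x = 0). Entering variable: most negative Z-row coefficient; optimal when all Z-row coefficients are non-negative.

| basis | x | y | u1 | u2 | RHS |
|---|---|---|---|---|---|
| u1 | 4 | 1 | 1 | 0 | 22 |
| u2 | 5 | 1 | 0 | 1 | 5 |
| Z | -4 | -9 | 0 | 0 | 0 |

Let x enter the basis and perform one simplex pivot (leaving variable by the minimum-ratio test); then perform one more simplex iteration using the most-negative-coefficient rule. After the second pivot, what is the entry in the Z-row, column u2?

9

Ratio test on column x — row 1: 22/4 = 11/2; row 2: 5/5 = 1. Minimum is 1 at row 2 (u2 leaves); pivot element 5.
Divide row 2 by 5; eliminate column x from the other rows.
Second iteration: most negative Z-row entry is -41/5 in column y, so y enters.
Ratio test on column y — row 1: 18/(1/5) = 90; row 2: 1/(1/5) = 5. Minimum is 5 at row 2 (x leaves); pivot element 1/5.
Divide row 2 by 1/5; eliminate column y from the other rows.
After both pivots, the entry at the Z-row, column u2 is 9.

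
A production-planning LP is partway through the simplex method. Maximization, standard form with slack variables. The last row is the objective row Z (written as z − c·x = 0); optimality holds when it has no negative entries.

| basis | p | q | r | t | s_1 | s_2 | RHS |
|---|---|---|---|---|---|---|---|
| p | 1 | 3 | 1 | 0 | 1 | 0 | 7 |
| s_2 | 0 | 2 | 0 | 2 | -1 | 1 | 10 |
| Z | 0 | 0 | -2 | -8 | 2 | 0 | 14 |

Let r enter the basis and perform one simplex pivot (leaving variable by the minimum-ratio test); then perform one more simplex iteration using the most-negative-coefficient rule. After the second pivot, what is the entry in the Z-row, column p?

Ratio test on column r — row 1: 7/1 = 7; row 2: entry 0 ≤ 0. Minimum is 7 at row 1 (p leaves); pivot element 1.
Divide row 1 by 1; eliminate column r from the other rows.
Second iteration: most negative Z-row entry is -8 in column t, so t enters.
Ratio test on column t — row 1: entry 0 ≤ 0; row 2: 10/2 = 5. Minimum is 5 at row 2 (s_2 leaves); pivot element 2.
Divide row 2 by 2; eliminate column t from the other rows.
After both pivots, the entry at the Z-row, column p is 2.

2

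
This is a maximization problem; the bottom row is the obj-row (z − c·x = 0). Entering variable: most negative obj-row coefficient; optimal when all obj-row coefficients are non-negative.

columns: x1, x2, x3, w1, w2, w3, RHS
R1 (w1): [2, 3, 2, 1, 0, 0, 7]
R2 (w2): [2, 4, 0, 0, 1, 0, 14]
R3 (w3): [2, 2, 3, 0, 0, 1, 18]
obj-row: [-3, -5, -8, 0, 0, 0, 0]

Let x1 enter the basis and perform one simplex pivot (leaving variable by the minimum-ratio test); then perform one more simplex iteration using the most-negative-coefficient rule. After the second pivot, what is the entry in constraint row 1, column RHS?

7/2

Ratio test on column x1 — row 1: 7/2 = 7/2; row 2: 14/2 = 7; row 3: 18/2 = 9. Minimum is 7/2 at row 1 (w1 leaves); pivot element 2.
Divide row 1 by 2; eliminate column x1 from the other rows.
Second iteration: most negative obj-row entry is -5 in column x3, so x3 enters.
Ratio test on column x3 — row 1: (7/2)/1 = 7/2; row 2: entry -2 ≤ 0; row 3: 11/1 = 11. Minimum is 7/2 at row 1 (x1 leaves); pivot element 1.
Divide row 1 by 1; eliminate column x3 from the other rows.
After both pivots, the entry at constraint row 1, column RHS is 7/2.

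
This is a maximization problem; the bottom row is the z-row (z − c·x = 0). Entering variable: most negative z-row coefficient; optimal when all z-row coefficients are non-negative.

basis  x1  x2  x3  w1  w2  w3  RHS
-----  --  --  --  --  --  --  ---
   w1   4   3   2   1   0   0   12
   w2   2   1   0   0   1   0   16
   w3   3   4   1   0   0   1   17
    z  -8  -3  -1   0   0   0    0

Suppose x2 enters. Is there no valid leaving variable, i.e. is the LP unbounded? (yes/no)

Column x2 has positive entries in row(s) 1, 2, 3, so the ratio test bounds it — not unbounded.

no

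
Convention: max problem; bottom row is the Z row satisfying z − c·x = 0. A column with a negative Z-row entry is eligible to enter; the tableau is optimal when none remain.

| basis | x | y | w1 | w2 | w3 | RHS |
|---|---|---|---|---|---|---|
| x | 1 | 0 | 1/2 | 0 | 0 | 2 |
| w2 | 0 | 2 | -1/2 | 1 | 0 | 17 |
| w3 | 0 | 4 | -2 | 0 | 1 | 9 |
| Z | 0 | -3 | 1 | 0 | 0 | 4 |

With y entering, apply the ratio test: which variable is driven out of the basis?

w3

Column y entries and ratios — x: 0 ≤ 0, skip; w2: 17/2 = 17/2; w3: 9/4 = 9/4.
Smallest ratio is 9/4 in the row of w3, so w3 leaves.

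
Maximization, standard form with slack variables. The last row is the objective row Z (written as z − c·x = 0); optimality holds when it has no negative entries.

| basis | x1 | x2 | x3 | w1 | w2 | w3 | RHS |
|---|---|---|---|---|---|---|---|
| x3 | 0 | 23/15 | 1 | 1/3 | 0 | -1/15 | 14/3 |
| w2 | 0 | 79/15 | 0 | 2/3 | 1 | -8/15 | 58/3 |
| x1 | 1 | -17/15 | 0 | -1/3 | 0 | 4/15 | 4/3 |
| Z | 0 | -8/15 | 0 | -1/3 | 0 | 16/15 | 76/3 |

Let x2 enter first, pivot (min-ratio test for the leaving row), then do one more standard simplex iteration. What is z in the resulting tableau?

30

Ratio test on column x2 — row 1: (14/3)/(23/15) = 70/23; row 2: (58/3)/(79/15) = 290/79; row 3: entry -17/15 ≤ 0. Minimum is 70/23 at row 1 (x3 leaves); pivot element 23/15.
Pivot on row 1; the Z-row RHS becomes 76/3 − (-8/15)·(70/23) = 620/23.
Next entering variable (most negative Z-row entry -5/23): w1.
Ratio test on column w1 — row 1: (70/23)/(5/23) = 14; row 2: entry -11/23 ≤ 0; row 3: entry -2/23 ≤ 0. Minimum is 14 at row 1 (x2 leaves); pivot element 5/23.
After the second pivot the Z-row RHS is 620/23 − (-5/23)·14 = 30.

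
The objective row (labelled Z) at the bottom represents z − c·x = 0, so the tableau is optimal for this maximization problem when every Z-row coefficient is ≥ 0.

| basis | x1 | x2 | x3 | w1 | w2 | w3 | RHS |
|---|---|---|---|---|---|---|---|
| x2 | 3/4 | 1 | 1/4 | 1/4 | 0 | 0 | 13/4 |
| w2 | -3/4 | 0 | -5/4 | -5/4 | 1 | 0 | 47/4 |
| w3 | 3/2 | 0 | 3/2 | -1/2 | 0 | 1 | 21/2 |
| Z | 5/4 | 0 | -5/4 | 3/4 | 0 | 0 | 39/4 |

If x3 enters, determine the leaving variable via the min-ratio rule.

w3

Column x3 entries and ratios — x2: (13/4)/(1/4) = 13; w2: -5/4 ≤ 0, skip; w3: (21/2)/(3/2) = 7.
Smallest ratio is 7 in the row of w3, so w3 leaves.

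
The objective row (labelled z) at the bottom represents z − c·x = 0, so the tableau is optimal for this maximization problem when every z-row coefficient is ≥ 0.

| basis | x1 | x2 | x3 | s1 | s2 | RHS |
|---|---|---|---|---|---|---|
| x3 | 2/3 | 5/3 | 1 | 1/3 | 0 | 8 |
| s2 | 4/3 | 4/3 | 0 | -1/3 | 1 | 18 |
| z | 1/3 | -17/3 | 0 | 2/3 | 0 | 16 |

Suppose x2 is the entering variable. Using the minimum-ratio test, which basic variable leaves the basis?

Column x2 entries and ratios — x3: 8/(5/3) = 24/5; s2: 18/(4/3) = 27/2.
Smallest ratio is 24/5 in the row of x3, so x3 leaves.

x3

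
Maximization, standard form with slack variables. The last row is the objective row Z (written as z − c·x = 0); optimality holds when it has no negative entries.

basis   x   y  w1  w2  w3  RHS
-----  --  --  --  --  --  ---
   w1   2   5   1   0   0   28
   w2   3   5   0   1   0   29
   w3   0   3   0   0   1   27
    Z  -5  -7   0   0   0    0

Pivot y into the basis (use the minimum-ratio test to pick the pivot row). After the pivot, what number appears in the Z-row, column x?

-11/5

Ratio test on column y — row 1: 28/5 = 28/5; row 2: 29/5 = 29/5; row 3: 27/3 = 9. Minimum is 28/5 at row 1 (w1 leaves); pivot element 5.
Divide row 1 by 5; eliminate column y from the other rows.
Z-row update in column x: -5 − (-7)·(2/5) = -11/5.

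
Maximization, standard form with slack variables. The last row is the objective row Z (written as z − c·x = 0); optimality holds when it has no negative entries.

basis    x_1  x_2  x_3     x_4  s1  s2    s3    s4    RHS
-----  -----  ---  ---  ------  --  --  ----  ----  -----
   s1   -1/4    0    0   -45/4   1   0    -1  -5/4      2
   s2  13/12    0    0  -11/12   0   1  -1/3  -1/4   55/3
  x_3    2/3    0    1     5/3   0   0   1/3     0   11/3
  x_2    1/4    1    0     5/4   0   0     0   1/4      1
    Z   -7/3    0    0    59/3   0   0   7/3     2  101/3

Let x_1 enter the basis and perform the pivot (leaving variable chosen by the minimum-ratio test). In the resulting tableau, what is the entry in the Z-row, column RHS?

Ratio test on column x_1 — row 1: entry -1/4 ≤ 0; row 2: (55/3)/(13/12) = 220/13; row 3: (11/3)/(2/3) = 11/2; row 4: 1/(1/4) = 4. Minimum is 4 at row 4 (x_2 leaves); pivot element 1/4.
Divide row 4 by 1/4; eliminate column x_1 from the other rows.
Z-row update in column RHS: 101/3 − (-7/3)·4 = 43.

43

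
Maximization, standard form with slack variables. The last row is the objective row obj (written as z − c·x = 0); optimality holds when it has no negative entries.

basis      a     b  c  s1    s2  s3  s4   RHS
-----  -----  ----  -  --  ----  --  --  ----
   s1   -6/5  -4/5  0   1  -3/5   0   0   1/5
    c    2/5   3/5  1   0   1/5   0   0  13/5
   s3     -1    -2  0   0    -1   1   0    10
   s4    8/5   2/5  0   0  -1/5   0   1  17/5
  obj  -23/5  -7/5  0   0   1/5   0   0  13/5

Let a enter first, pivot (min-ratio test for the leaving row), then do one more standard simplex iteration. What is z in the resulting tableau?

15

Ratio test on column a — row 1: entry -6/5 ≤ 0; row 2: (13/5)/(2/5) = 13/2; row 3: entry -1 ≤ 0; row 4: (17/5)/(8/5) = 17/8. Minimum is 17/8 at row 4 (s4 leaves); pivot element 8/5.
Pivot on row 4; the obj-row RHS becomes 13/5 − (-23/5)·(17/8) = 99/8.
Next entering variable (most negative obj-row entry -3/8): s2.
Ratio test on column s2 — row 1: entry -3/4 ≤ 0; row 2: (7/4)/(1/4) = 7; row 3: entry -9/8 ≤ 0; row 4: entry -1/8 ≤ 0. Minimum is 7 at row 2 (c leaves); pivot element 1/4.
After the second pivot the obj-row RHS is 99/8 − (-3/8)·7 = 15.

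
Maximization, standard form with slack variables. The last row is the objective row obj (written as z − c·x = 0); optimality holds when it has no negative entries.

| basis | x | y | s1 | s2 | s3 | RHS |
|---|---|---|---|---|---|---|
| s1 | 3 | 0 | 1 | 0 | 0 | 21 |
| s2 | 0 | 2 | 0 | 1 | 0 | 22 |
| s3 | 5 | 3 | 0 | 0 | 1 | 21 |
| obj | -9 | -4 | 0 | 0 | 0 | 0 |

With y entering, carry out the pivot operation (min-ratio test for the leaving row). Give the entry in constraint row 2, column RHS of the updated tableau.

8

Ratio test on column y — row 1: entry 0 ≤ 0; row 2: 22/2 = 11; row 3: 21/3 = 7. Minimum is 7 at row 3 (s3 leaves); pivot element 3.
Divide row 3 by 3; eliminate column y from the other rows.
Row 2 update in column RHS: 22 − 2·7 = 8.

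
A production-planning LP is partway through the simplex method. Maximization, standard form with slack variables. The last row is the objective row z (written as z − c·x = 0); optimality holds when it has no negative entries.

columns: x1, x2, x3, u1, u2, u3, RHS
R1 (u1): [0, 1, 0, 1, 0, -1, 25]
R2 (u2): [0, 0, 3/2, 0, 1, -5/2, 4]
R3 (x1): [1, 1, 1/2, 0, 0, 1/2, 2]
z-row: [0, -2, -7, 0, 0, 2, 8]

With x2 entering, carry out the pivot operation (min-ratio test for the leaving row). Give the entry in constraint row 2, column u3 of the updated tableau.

Ratio test on column x2 — row 1: 25/1 = 25; row 2: entry 0 ≤ 0; row 3: 2/1 = 2. Minimum is 2 at row 3 (x1 leaves); pivot element 1.
Divide row 3 by 1; eliminate column x2 from the other rows.
Row 2 update in column u3: -5/2 − 0·(1/2) = -5/2.

-5/2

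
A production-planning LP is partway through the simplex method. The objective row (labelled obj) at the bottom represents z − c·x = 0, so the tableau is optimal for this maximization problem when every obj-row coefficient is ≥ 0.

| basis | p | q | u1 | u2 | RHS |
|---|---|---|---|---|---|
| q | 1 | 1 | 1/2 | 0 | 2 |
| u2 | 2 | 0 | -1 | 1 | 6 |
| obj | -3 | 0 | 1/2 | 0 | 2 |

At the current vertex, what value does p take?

p is not in the basis, so in the current basic feasible solution p = 0.

0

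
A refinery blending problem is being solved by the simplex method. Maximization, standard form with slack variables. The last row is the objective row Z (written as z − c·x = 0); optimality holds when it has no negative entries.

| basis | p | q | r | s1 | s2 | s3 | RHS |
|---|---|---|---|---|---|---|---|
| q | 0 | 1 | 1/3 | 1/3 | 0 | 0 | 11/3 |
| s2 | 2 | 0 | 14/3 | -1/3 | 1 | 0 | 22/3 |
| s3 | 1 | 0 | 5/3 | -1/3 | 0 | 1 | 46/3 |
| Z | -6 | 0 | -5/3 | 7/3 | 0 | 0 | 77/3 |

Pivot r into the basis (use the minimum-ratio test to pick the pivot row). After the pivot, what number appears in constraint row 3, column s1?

Ratio test on column r — row 1: (11/3)/(1/3) = 11; row 2: (22/3)/(14/3) = 11/7; row 3: (46/3)/(5/3) = 46/5. Minimum is 11/7 at row 2 (s2 leaves); pivot element 14/3.
Divide row 2 by 14/3; eliminate column r from the other rows.
Row 3 update in column s1: -1/3 − (5/3)·(-1/14) = -3/14.

-3/14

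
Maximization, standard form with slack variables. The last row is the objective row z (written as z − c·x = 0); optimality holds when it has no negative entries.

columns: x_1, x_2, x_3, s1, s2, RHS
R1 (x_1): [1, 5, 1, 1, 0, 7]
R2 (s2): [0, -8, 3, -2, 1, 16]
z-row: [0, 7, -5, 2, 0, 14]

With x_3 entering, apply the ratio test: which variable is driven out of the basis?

Column x_3 entries and ratios — x_1: 7/1 = 7; s2: 16/3 = 16/3.
Smallest ratio is 16/3 in the row of s2, so s2 leaves.

s2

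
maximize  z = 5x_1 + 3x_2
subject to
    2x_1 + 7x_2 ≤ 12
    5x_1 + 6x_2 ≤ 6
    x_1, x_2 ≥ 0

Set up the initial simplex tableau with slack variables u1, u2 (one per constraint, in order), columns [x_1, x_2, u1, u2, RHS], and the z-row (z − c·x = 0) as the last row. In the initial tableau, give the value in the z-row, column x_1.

The z-row carries the negated objective coefficients: the x_1 entry is -5.

-5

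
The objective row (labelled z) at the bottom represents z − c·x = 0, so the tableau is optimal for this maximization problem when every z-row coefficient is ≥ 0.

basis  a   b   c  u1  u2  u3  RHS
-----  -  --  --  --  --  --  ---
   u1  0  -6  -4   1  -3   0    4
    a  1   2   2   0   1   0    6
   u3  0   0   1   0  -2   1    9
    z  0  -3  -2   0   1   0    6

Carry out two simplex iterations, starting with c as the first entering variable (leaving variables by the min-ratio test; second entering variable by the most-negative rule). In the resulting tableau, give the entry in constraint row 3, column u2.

Ratio test on column c — row 1: entry -4 ≤ 0; row 2: 6/2 = 3; row 3: 9/1 = 9. Minimum is 3 at row 2 (a leaves); pivot element 2.
Divide row 2 by 2; eliminate column c from the other rows.
Second iteration: most negative z-row entry is -1 in column b, so b enters.
Ratio test on column b — row 1: entry -2 ≤ 0; row 2: 3/1 = 3; row 3: entry -1 ≤ 0. Minimum is 3 at row 2 (c leaves); pivot element 1.
Divide row 2 by 1; eliminate column b from the other rows.
After both pivots, the entry at constraint row 3, column u2 is -2.

-2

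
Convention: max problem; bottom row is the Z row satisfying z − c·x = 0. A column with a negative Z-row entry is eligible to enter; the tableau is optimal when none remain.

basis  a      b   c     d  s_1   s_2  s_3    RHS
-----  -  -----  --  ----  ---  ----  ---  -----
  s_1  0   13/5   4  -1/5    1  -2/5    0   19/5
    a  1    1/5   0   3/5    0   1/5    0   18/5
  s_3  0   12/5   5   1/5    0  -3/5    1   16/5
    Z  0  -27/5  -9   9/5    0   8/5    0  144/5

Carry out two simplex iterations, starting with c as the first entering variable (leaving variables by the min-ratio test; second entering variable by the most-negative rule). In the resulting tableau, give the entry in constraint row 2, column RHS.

10/3

Ratio test on column c — row 1: (19/5)/4 = 19/20; row 2: entry 0 ≤ 0; row 3: (16/5)/5 = 16/25. Minimum is 16/25 at row 3 (s_3 leaves); pivot element 5.
Divide row 3 by 5; eliminate column c from the other rows.
Second iteration: most negative Z-row entry is -27/25 in column b, so b enters.
Ratio test on column b — row 1: (31/25)/(17/25) = 31/17; row 2: (18/5)/(1/5) = 18; row 3: (16/25)/(12/25) = 4/3. Minimum is 4/3 at row 3 (c leaves); pivot element 12/25.
Divide row 3 by 12/25; eliminate column b from the other rows.
After both pivots, the entry at constraint row 2, column RHS is 10/3.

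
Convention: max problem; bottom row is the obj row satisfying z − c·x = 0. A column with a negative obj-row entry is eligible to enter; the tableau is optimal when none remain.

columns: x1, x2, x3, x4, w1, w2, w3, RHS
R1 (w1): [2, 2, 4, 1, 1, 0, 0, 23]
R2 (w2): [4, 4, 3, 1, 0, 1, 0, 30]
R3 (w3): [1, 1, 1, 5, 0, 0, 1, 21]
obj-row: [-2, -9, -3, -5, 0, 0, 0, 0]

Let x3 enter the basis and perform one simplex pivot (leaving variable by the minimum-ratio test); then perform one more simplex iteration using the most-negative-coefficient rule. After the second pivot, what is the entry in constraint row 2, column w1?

-3/10

Ratio test on column x3 — row 1: 23/4 = 23/4; row 2: 30/3 = 10; row 3: 21/1 = 21. Minimum is 23/4 at row 1 (w1 leaves); pivot element 4.
Divide row 1 by 4; eliminate column x3 from the other rows.
Second iteration: most negative obj-row entry is -15/2 in column x2, so x2 enters.
Ratio test on column x2 — row 1: (23/4)/(1/2) = 23/2; row 2: (51/4)/(5/2) = 51/10; row 3: (61/4)/(1/2) = 61/2. Minimum is 51/10 at row 2 (w2 leaves); pivot element 5/2.
Divide row 2 by 5/2; eliminate column x2 from the other rows.
After both pivots, the entry at constraint row 2, column w1 is -3/10.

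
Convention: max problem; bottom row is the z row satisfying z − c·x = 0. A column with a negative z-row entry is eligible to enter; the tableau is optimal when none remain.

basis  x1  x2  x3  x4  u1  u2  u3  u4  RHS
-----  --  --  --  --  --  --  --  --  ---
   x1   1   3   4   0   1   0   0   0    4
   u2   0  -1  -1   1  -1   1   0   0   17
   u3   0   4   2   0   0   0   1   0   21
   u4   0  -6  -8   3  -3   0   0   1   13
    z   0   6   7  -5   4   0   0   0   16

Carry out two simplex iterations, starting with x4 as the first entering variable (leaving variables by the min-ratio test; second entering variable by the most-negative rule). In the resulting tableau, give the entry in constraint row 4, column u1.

Ratio test on column x4 — row 1: entry 0 ≤ 0; row 2: 17/1 = 17; row 3: entry 0 ≤ 0; row 4: 13/3 = 13/3. Minimum is 13/3 at row 4 (u4 leaves); pivot element 3.
Divide row 4 by 3; eliminate column x4 from the other rows.
Second iteration: most negative z-row entry is -19/3 in column x3, so x3 enters.
Ratio test on column x3 — row 1: 4/4 = 1; row 2: (38/3)/(5/3) = 38/5; row 3: 21/2 = 21/2; row 4: entry -8/3 ≤ 0. Minimum is 1 at row 1 (x1 leaves); pivot element 4.
Divide row 1 by 4; eliminate column x3 from the other rows.
After both pivots, the entry at constraint row 4, column u1 is -1/3.

-1/3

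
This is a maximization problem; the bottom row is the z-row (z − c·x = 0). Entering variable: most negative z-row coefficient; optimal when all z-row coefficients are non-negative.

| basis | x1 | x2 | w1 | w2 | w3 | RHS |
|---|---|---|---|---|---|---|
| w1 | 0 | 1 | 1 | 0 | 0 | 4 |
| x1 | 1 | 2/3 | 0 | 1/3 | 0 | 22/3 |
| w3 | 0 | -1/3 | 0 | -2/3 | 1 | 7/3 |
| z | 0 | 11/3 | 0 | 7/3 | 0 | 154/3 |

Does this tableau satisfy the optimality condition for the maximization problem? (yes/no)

yes

Every z-row coefficient is ≥ 0, so the tableau is optimal.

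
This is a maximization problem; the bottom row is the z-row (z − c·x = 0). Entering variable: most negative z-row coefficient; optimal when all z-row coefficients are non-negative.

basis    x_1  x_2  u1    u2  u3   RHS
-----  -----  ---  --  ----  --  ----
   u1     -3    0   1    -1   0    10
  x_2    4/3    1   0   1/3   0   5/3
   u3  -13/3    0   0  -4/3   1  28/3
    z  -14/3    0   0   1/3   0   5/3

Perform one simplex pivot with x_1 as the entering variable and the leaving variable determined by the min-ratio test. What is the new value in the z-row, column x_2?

Ratio test on column x_1 — row 1: entry -3 ≤ 0; row 2: (5/3)/(4/3) = 5/4; row 3: entry -13/3 ≤ 0. Minimum is 5/4 at row 2 (x_2 leaves); pivot element 4/3.
Divide row 2 by 4/3; eliminate column x_1 from the other rows.
z-row update in column x_2: 0 − (-14/3)·(3/4) = 7/2.

7/2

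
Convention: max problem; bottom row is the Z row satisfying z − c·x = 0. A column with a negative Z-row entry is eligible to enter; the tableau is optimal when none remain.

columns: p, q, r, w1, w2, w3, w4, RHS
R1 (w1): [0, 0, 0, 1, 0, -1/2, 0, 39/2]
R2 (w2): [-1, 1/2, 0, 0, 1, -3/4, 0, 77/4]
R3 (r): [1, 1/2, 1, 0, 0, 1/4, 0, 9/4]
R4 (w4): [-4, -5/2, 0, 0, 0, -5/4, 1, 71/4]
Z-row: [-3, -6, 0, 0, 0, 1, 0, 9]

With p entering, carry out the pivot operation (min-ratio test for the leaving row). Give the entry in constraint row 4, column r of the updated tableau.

4

Ratio test on column p — row 1: entry 0 ≤ 0; row 2: entry -1 ≤ 0; row 3: (9/4)/1 = 9/4; row 4: entry -4 ≤ 0. Minimum is 9/4 at row 3 (r leaves); pivot element 1.
Divide row 3 by 1; eliminate column p from the other rows.
Row 4 update in column r: 0 − (-4)·1 = 4.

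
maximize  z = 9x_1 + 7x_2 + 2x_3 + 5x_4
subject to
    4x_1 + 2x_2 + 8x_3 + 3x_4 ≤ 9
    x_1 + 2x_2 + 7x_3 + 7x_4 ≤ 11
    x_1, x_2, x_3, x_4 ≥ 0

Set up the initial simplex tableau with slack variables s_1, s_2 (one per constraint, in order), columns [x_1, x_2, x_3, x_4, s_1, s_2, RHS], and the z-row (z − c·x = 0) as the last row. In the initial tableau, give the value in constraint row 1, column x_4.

3

Constraint 1 has coefficient 3 on x_4.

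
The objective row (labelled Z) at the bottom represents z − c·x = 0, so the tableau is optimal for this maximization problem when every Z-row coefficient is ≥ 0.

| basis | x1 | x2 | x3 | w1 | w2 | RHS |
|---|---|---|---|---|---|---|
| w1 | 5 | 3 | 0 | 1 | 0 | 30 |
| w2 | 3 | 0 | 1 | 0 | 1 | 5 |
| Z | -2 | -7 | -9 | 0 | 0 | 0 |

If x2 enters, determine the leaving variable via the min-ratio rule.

Column x2 entries and ratios — w1: 30/3 = 10; w2: 0 ≤ 0, skip.
Smallest ratio is 10 in the row of w1, so w1 leaves.

w1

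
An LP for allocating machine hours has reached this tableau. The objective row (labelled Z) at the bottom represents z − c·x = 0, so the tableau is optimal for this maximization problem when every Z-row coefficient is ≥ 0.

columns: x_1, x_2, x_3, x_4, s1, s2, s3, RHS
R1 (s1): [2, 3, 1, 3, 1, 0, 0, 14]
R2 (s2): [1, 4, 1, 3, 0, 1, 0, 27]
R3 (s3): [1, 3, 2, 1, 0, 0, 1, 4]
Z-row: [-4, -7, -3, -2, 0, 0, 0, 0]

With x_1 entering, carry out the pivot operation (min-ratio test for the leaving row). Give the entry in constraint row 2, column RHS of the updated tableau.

23

Ratio test on column x_1 — row 1: 14/2 = 7; row 2: 27/1 = 27; row 3: 4/1 = 4. Minimum is 4 at row 3 (s3 leaves); pivot element 1.
Divide row 3 by 1; eliminate column x_1 from the other rows.
Row 2 update in column RHS: 27 − 1·4 = 23.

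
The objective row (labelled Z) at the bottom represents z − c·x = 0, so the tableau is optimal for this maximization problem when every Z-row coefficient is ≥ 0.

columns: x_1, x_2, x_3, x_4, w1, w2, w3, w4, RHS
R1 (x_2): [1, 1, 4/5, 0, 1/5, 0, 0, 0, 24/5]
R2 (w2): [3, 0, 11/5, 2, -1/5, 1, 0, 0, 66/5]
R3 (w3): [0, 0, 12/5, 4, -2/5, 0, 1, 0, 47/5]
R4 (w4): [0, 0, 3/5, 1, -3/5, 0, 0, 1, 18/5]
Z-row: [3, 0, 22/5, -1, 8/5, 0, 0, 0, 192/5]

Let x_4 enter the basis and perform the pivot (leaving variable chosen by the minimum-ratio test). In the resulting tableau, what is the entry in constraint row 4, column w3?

Ratio test on column x_4 — row 1: entry 0 ≤ 0; row 2: (66/5)/2 = 33/5; row 3: (47/5)/4 = 47/20; row 4: (18/5)/1 = 18/5. Minimum is 47/20 at row 3 (w3 leaves); pivot element 4.
Divide row 3 by 4; eliminate column x_4 from the other rows.
Row 4 update in column w3: 0 − 1·(1/4) = -1/4.

-1/4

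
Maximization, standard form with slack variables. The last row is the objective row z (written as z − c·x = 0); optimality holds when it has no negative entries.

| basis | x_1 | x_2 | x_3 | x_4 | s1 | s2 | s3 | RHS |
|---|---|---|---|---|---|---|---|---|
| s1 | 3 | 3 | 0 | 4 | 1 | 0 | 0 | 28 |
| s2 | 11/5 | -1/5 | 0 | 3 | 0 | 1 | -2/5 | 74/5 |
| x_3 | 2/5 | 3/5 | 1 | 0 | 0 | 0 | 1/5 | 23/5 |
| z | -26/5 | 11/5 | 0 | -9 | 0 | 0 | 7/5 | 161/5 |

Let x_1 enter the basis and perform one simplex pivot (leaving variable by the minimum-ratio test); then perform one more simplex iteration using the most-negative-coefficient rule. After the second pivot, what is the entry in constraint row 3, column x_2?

3/5

Ratio test on column x_1 — row 1: 28/3 = 28/3; row 2: (74/5)/(11/5) = 74/11; row 3: (23/5)/(2/5) = 23/2. Minimum is 74/11 at row 2 (s2 leaves); pivot element 11/5.
Divide row 2 by 11/5; eliminate column x_1 from the other rows.
Second iteration: most negative z-row entry is -21/11 in column x_4, so x_4 enters.
Ratio test on column x_4 — row 1: entry -1/11 ≤ 0; row 2: (74/11)/(15/11) = 74/15; row 3: entry -6/11 ≤ 0. Minimum is 74/15 at row 2 (x_1 leaves); pivot element 15/11.
Divide row 2 by 15/11; eliminate column x_4 from the other rows.
After both pivots, the entry at constraint row 3, column x_2 is 3/5.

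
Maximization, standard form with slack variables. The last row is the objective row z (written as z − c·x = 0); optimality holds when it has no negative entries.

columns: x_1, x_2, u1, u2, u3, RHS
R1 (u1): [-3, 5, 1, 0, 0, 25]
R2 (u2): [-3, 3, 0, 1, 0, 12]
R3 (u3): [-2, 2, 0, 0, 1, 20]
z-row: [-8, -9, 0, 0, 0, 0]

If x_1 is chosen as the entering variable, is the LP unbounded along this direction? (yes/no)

Every constraint-row entry in column x_1 is ≤ 0, so increasing x_1 is unbounded.

yes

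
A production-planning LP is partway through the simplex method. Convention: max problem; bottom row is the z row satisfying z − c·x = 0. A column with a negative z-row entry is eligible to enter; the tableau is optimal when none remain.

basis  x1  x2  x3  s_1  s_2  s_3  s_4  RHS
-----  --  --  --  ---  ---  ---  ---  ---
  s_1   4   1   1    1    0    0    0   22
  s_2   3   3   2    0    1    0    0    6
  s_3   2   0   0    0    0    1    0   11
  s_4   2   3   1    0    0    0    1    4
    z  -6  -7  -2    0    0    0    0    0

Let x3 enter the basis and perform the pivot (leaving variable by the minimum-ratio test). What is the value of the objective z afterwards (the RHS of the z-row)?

Ratio test on column x3 — row 1: 22/1 = 22; row 2: 6/2 = 3; row 3: entry 0 ≤ 0; row 4: 4/1 = 4. Minimum is 3 at row 2 (s_2 leaves); pivot element 2.
Pivot on row 2; the z-row RHS becomes 0 − (-2)·3 = 6.

6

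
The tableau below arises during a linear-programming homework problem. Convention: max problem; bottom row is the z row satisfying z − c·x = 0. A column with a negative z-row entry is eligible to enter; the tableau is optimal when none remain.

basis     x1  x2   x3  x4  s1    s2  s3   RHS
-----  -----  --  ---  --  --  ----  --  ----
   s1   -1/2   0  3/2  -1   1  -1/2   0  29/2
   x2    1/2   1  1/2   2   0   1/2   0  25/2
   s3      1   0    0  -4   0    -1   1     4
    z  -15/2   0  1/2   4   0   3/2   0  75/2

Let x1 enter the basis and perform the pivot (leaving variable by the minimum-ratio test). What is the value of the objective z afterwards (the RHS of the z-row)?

135/2

Ratio test on column x1 — row 1: entry -1/2 ≤ 0; row 2: (25/2)/(1/2) = 25; row 3: 4/1 = 4. Minimum is 4 at row 3 (s3 leaves); pivot element 1.
Pivot on row 3; the z-row RHS becomes 75/2 − (-15/2)·4 = 135/2.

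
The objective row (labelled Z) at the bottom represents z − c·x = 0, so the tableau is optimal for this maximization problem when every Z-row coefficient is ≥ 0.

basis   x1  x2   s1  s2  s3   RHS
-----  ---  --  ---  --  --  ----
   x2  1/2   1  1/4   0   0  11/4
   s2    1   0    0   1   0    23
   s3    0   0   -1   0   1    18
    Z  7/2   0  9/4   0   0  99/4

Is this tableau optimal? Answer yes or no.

Every Z-row coefficient is ≥ 0, so the tableau is optimal.

yes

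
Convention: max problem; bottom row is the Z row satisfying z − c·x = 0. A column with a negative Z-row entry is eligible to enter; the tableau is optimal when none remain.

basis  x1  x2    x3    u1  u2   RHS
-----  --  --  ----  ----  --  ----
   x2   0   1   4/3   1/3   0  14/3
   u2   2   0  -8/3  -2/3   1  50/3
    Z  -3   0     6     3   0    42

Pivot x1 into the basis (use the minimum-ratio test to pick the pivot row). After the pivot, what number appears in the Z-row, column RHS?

Ratio test on column x1 — row 1: entry 0 ≤ 0; row 2: (50/3)/2 = 25/3. Minimum is 25/3 at row 2 (u2 leaves); pivot element 2.
Divide row 2 by 2; eliminate column x1 from the other rows.
Z-row update in column RHS: 42 − (-3)·(25/3) = 67.

67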